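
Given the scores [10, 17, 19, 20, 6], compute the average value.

14.4

Step 1: Sum all values: 10 + 17 + 19 + 20 + 6 = 72
Step 2: Count the number of values: n = 5
Step 3: Mean = sum / n = 72 / 5 = 14.4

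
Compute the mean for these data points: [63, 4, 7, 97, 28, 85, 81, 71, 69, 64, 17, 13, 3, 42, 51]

46.3333

Step 1: Sum all values: 63 + 4 + 7 + 97 + 28 + 85 + 81 + 71 + 69 + 64 + 17 + 13 + 3 + 42 + 51 = 695
Step 2: Count the number of values: n = 15
Step 3: Mean = sum / n = 695 / 15 = 46.3333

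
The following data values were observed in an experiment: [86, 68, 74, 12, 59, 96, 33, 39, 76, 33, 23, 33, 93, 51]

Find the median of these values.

55

Step 1: Sort the data in ascending order: [12, 23, 33, 33, 33, 39, 51, 59, 68, 74, 76, 86, 93, 96]
Step 2: The number of values is n = 14.
Step 3: Since n is even, the median is the average of positions 7 and 8:
  Median = (51 + 59) / 2 = 55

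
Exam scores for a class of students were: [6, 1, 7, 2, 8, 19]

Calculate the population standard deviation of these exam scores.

5.8713

Step 1: Compute the mean: 7.1667
Step 2: Sum of squared deviations from the mean: 206.8333
Step 3: Population variance = 206.8333 / 6 = 34.4722
Step 4: Standard deviation = sqrt(34.4722) = 5.8713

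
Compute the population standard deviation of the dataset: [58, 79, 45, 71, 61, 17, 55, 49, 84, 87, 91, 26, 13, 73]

24.5508

Step 1: Compute the mean: 57.7857
Step 2: Sum of squared deviations from the mean: 8438.3571
Step 3: Population variance = 8438.3571 / 14 = 602.7398
Step 4: Standard deviation = sqrt(602.7398) = 24.5508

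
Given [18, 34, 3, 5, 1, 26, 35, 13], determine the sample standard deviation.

13.6637

Step 1: Compute the mean: 16.875
Step 2: Sum of squared deviations from the mean: 1306.875
Step 3: Sample variance = 1306.875 / 7 = 186.6964
Step 4: Standard deviation = sqrt(186.6964) = 13.6637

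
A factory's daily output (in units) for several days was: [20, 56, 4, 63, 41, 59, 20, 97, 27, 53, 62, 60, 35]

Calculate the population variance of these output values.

560.2249

Step 1: Compute the mean: (20 + 56 + 4 + 63 + 41 + 59 + 20 + 97 + 27 + 53 + 62 + 60 + 35) / 13 = 45.9231
Step 2: Compute squared deviations from the mean:
  (20 - 45.9231)^2 = 672.0059
  (56 - 45.9231)^2 = 101.5444
  (4 - 45.9231)^2 = 1757.5444
  (63 - 45.9231)^2 = 291.6213
  (41 - 45.9231)^2 = 24.2367
  (59 - 45.9231)^2 = 171.0059
  (20 - 45.9231)^2 = 672.0059
  (97 - 45.9231)^2 = 2608.8521
  (27 - 45.9231)^2 = 358.0828
  (53 - 45.9231)^2 = 50.0828
  (62 - 45.9231)^2 = 258.4675
  (60 - 45.9231)^2 = 198.1598
  (35 - 45.9231)^2 = 119.3136
Step 3: Sum of squared deviations = 7282.9231
Step 4: Population variance = 7282.9231 / 13 = 560.2249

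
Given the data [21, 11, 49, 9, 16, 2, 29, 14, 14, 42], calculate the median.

15

Step 1: Sort the data in ascending order: [2, 9, 11, 14, 14, 16, 21, 29, 42, 49]
Step 2: The number of values is n = 10.
Step 3: Since n is even, the median is the average of positions 5 and 6:
  Median = (14 + 16) / 2 = 15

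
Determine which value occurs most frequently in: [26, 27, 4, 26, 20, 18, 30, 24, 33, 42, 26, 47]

26

Step 1: Count the frequency of each value:
  4: appears 1 time(s)
  18: appears 1 time(s)
  20: appears 1 time(s)
  24: appears 1 time(s)
  26: appears 3 time(s)
  27: appears 1 time(s)
  30: appears 1 time(s)
  33: appears 1 time(s)
  42: appears 1 time(s)
  47: appears 1 time(s)
Step 2: The value 26 appears most frequently (3 times).
Step 3: Mode = 26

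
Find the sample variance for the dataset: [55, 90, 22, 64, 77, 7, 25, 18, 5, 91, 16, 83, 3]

1192.6923

Step 1: Compute the mean: (55 + 90 + 22 + 64 + 77 + 7 + 25 + 18 + 5 + 91 + 16 + 83 + 3) / 13 = 42.7692
Step 2: Compute squared deviations from the mean:
  (55 - 42.7692)^2 = 149.5917
  (90 - 42.7692)^2 = 2230.7456
  (22 - 42.7692)^2 = 431.3609
  (64 - 42.7692)^2 = 450.7456
  (77 - 42.7692)^2 = 1171.7456
  (7 - 42.7692)^2 = 1279.4379
  (25 - 42.7692)^2 = 315.7456
  (18 - 42.7692)^2 = 613.5148
  (5 - 42.7692)^2 = 1426.5148
  (91 - 42.7692)^2 = 2326.2071
  (16 - 42.7692)^2 = 716.5917
  (83 - 42.7692)^2 = 1618.5148
  (3 - 42.7692)^2 = 1581.5917
Step 3: Sum of squared deviations = 14312.3077
Step 4: Sample variance = 14312.3077 / 12 = 1192.6923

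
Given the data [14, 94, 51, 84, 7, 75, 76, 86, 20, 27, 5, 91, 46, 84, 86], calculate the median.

75

Step 1: Sort the data in ascending order: [5, 7, 14, 20, 27, 46, 51, 75, 76, 84, 84, 86, 86, 91, 94]
Step 2: The number of values is n = 15.
Step 3: Since n is odd, the median is the middle value at position 8: 75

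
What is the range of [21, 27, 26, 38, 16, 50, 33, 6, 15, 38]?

44

Step 1: Identify the maximum value: max = 50
Step 2: Identify the minimum value: min = 6
Step 3: Range = max - min = 50 - 6 = 44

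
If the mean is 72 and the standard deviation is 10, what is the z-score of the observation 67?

-0.5

Step 1: Recall the z-score formula: z = (x - mu) / sigma
Step 2: Substitute values: z = (67 - 72) / 10
Step 3: z = -5 / 10 = -0.5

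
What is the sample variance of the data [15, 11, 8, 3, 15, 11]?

20.7

Step 1: Compute the mean: (15 + 11 + 8 + 3 + 15 + 11) / 6 = 10.5
Step 2: Compute squared deviations from the mean:
  (15 - 10.5)^2 = 20.25
  (11 - 10.5)^2 = 0.25
  (8 - 10.5)^2 = 6.25
  (3 - 10.5)^2 = 56.25
  (15 - 10.5)^2 = 20.25
  (11 - 10.5)^2 = 0.25
Step 3: Sum of squared deviations = 103.5
Step 4: Sample variance = 103.5 / 5 = 20.7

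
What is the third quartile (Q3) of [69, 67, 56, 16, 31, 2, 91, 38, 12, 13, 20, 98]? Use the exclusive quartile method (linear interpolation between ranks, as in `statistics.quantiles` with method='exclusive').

68.5

Step 1: Sort the data: [2, 12, 13, 16, 20, 31, 38, 56, 67, 69, 91, 98]
Step 2: n = 12
Step 3: Using the exclusive quartile method:
  Q1 = 13.75
  Q2 (median) = 34.5
  Q3 = 68.5
  IQR = Q3 - Q1 = 68.5 - 13.75 = 54.75
Step 4: Q3 = 68.5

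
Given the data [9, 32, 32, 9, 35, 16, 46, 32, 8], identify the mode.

32

Step 1: Count the frequency of each value:
  8: appears 1 time(s)
  9: appears 2 time(s)
  16: appears 1 time(s)
  32: appears 3 time(s)
  35: appears 1 time(s)
  46: appears 1 time(s)
Step 2: The value 32 appears most frequently (3 times).
Step 3: Mode = 32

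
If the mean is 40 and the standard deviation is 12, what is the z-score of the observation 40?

0

Step 1: Recall the z-score formula: z = (x - mu) / sigma
Step 2: Substitute values: z = (40 - 40) / 12
Step 3: z = 0 / 12 = 0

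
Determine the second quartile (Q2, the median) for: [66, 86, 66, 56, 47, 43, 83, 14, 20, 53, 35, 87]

54.5

Step 1: Sort the data: [14, 20, 35, 43, 47, 53, 56, 66, 66, 83, 86, 87]
Step 2: n = 12
Step 3: Q2 is the median. Since n is even, it is the average of the values at positions 6 and 7:
  Q2 = (53 + 56) / 2 = 54.5
Step 4: Q2 = 54.5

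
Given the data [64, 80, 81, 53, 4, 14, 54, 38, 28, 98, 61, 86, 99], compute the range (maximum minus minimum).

95

Step 1: Identify the maximum value: max = 99
Step 2: Identify the minimum value: min = 4
Step 3: Range = max - min = 99 - 4 = 95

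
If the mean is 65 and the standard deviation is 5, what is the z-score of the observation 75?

2

Step 1: Recall the z-score formula: z = (x - mu) / sigma
Step 2: Substitute values: z = (75 - 65) / 5
Step 3: z = 10 / 5 = 2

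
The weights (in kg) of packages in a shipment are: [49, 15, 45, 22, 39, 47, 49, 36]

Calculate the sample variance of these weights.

165.9286

Step 1: Compute the mean: (49 + 15 + 45 + 22 + 39 + 47 + 49 + 36) / 8 = 37.75
Step 2: Compute squared deviations from the mean:
  (49 - 37.75)^2 = 126.5625
  (15 - 37.75)^2 = 517.5625
  (45 - 37.75)^2 = 52.5625
  (22 - 37.75)^2 = 248.0625
  (39 - 37.75)^2 = 1.5625
  (47 - 37.75)^2 = 85.5625
  (49 - 37.75)^2 = 126.5625
  (36 - 37.75)^2 = 3.0625
Step 3: Sum of squared deviations = 1161.5
Step 4: Sample variance = 1161.5 / 7 = 165.9286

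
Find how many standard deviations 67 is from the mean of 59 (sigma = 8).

1

Step 1: Recall the z-score formula: z = (x - mu) / sigma
Step 2: Substitute values: z = (67 - 59) / 8
Step 3: z = 8 / 8 = 1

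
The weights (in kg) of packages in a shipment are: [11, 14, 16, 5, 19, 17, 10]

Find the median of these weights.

14

Step 1: Sort the data in ascending order: [5, 10, 11, 14, 16, 17, 19]
Step 2: The number of values is n = 7.
Step 3: Since n is odd, the median is the middle value at position 4: 14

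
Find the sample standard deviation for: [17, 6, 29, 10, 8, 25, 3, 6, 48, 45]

16.4928

Step 1: Compute the mean: 19.7
Step 2: Sum of squared deviations from the mean: 2448.1
Step 3: Sample variance = 2448.1 / 9 = 272.0111
Step 4: Standard deviation = sqrt(272.0111) = 16.4928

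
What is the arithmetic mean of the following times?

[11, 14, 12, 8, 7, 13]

10.8333

Step 1: Sum all values: 11 + 14 + 12 + 8 + 7 + 13 = 65
Step 2: Count the number of values: n = 6
Step 3: Mean = sum / n = 65 / 6 = 10.8333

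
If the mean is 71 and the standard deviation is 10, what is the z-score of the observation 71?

0

Step 1: Recall the z-score formula: z = (x - mu) / sigma
Step 2: Substitute values: z = (71 - 71) / 10
Step 3: z = 0 / 10 = 0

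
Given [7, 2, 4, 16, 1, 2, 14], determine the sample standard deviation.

6.1062

Step 1: Compute the mean: 6.5714
Step 2: Sum of squared deviations from the mean: 223.7143
Step 3: Sample variance = 223.7143 / 6 = 37.2857
Step 4: Standard deviation = sqrt(37.2857) = 6.1062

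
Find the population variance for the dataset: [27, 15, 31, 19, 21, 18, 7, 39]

86.8594

Step 1: Compute the mean: (27 + 15 + 31 + 19 + 21 + 18 + 7 + 39) / 8 = 22.125
Step 2: Compute squared deviations from the mean:
  (27 - 22.125)^2 = 23.7656
  (15 - 22.125)^2 = 50.7656
  (31 - 22.125)^2 = 78.7656
  (19 - 22.125)^2 = 9.7656
  (21 - 22.125)^2 = 1.2656
  (18 - 22.125)^2 = 17.0156
  (7 - 22.125)^2 = 228.7656
  (39 - 22.125)^2 = 284.7656
Step 3: Sum of squared deviations = 694.875
Step 4: Population variance = 694.875 / 8 = 86.8594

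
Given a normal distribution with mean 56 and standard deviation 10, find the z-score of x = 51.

-0.5

Step 1: Recall the z-score formula: z = (x - mu) / sigma
Step 2: Substitute values: z = (51 - 56) / 10
Step 3: z = -5 / 10 = -0.5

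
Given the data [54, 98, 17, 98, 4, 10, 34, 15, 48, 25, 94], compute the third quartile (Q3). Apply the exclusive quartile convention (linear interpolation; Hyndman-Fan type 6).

94

Step 1: Sort the data: [4, 10, 15, 17, 25, 34, 48, 54, 94, 98, 98]
Step 2: n = 11
Step 3: Using the exclusive quartile method:
  Q1 = 15
  Q2 (median) = 34
  Q3 = 94
  IQR = Q3 - Q1 = 94 - 15 = 79
Step 4: Q3 = 94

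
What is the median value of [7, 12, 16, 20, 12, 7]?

12

Step 1: Sort the data in ascending order: [7, 7, 12, 12, 16, 20]
Step 2: The number of values is n = 6.
Step 3: Since n is even, the median is the average of positions 3 and 4:
  Median = (12 + 12) / 2 = 12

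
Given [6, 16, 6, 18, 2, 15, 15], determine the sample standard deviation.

6.283

Step 1: Compute the mean: 11.1429
Step 2: Sum of squared deviations from the mean: 236.8571
Step 3: Sample variance = 236.8571 / 6 = 39.4762
Step 4: Standard deviation = sqrt(39.4762) = 6.283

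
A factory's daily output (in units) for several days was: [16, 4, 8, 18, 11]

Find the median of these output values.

11

Step 1: Sort the data in ascending order: [4, 8, 11, 16, 18]
Step 2: The number of values is n = 5.
Step 3: Since n is odd, the median is the middle value at position 3: 11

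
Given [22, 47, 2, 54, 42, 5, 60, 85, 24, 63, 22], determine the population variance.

614.3802

Step 1: Compute the mean: (22 + 47 + 2 + 54 + 42 + 5 + 60 + 85 + 24 + 63 + 22) / 11 = 38.7273
Step 2: Compute squared deviations from the mean:
  (22 - 38.7273)^2 = 279.8017
  (47 - 38.7273)^2 = 68.438
  (2 - 38.7273)^2 = 1348.8926
  (54 - 38.7273)^2 = 233.2562
  (42 - 38.7273)^2 = 10.7107
  (5 - 38.7273)^2 = 1137.5289
  (60 - 38.7273)^2 = 452.5289
  (85 - 38.7273)^2 = 2141.1653
  (24 - 38.7273)^2 = 216.8926
  (63 - 38.7273)^2 = 589.1653
  (22 - 38.7273)^2 = 279.8017
Step 3: Sum of squared deviations = 6758.1818
Step 4: Population variance = 6758.1818 / 11 = 614.3802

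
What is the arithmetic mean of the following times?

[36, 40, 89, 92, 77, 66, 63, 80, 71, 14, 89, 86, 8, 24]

59.6429

Step 1: Sum all values: 36 + 40 + 89 + 92 + 77 + 66 + 63 + 80 + 71 + 14 + 89 + 86 + 8 + 24 = 835
Step 2: Count the number of values: n = 14
Step 3: Mean = sum / n = 835 / 14 = 59.6429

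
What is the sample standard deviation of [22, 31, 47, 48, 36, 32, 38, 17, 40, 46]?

10.4462

Step 1: Compute the mean: 35.7
Step 2: Sum of squared deviations from the mean: 982.1
Step 3: Sample variance = 982.1 / 9 = 109.1222
Step 4: Standard deviation = sqrt(109.1222) = 10.4462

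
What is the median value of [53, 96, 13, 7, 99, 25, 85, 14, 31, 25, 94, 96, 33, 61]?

43

Step 1: Sort the data in ascending order: [7, 13, 14, 25, 25, 31, 33, 53, 61, 85, 94, 96, 96, 99]
Step 2: The number of values is n = 14.
Step 3: Since n is even, the median is the average of positions 7 and 8:
  Median = (33 + 53) / 2 = 43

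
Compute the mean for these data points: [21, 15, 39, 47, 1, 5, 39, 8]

21.875

Step 1: Sum all values: 21 + 15 + 39 + 47 + 1 + 5 + 39 + 8 = 175
Step 2: Count the number of values: n = 8
Step 3: Mean = sum / n = 175 / 8 = 21.875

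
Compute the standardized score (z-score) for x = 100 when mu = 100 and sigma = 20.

0

Step 1: Recall the z-score formula: z = (x - mu) / sigma
Step 2: Substitute values: z = (100 - 100) / 20
Step 3: z = 0 / 20 = 0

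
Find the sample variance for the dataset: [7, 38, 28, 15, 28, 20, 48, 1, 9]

236.2778

Step 1: Compute the mean: (7 + 38 + 28 + 15 + 28 + 20 + 48 + 1 + 9) / 9 = 21.5556
Step 2: Compute squared deviations from the mean:
  (7 - 21.5556)^2 = 211.8642
  (38 - 21.5556)^2 = 270.4198
  (28 - 21.5556)^2 = 41.5309
  (15 - 21.5556)^2 = 42.9753
  (28 - 21.5556)^2 = 41.5309
  (20 - 21.5556)^2 = 2.4198
  (48 - 21.5556)^2 = 699.3086
  (1 - 21.5556)^2 = 422.5309
  (9 - 21.5556)^2 = 157.642
Step 3: Sum of squared deviations = 1890.2222
Step 4: Sample variance = 1890.2222 / 8 = 236.2778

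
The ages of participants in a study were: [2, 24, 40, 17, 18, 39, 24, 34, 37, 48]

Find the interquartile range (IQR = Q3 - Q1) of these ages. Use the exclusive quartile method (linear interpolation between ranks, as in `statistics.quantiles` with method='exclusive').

21.5

Step 1: Sort the data: [2, 17, 18, 24, 24, 34, 37, 39, 40, 48]
Step 2: n = 10
Step 3: Using the exclusive quartile method:
  Q1 = 17.75
  Q2 (median) = 29
  Q3 = 39.25
  IQR = Q3 - Q1 = 39.25 - 17.75 = 21.5
Step 4: IQR = 21.5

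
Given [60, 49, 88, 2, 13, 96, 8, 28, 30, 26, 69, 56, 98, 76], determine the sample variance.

1071.9176

Step 1: Compute the mean: (60 + 49 + 88 + 2 + 13 + 96 + 8 + 28 + 30 + 26 + 69 + 56 + 98 + 76) / 14 = 49.9286
Step 2: Compute squared deviations from the mean:
  (60 - 49.9286)^2 = 101.4337
  (49 - 49.9286)^2 = 0.8622
  (88 - 49.9286)^2 = 1449.4337
  (2 - 49.9286)^2 = 2297.148
  (13 - 49.9286)^2 = 1363.7194
  (96 - 49.9286)^2 = 2122.5765
  (8 - 49.9286)^2 = 1758.0051
  (28 - 49.9286)^2 = 480.8622
  (30 - 49.9286)^2 = 397.148
  (26 - 49.9286)^2 = 572.5765
  (69 - 49.9286)^2 = 363.7194
  (56 - 49.9286)^2 = 36.8622
  (98 - 49.9286)^2 = 2310.8622
  (76 - 49.9286)^2 = 679.7194
Step 3: Sum of squared deviations = 13934.9286
Step 4: Sample variance = 13934.9286 / 13 = 1071.9176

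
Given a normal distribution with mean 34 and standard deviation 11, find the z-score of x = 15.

-1.7273

Step 1: Recall the z-score formula: z = (x - mu) / sigma
Step 2: Substitute values: z = (15 - 34) / 11
Step 3: z = -19 / 11 = -1.7273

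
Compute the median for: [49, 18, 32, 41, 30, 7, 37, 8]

31

Step 1: Sort the data in ascending order: [7, 8, 18, 30, 32, 37, 41, 49]
Step 2: The number of values is n = 8.
Step 3: Since n is even, the median is the average of positions 4 and 5:
  Median = (30 + 32) / 2 = 31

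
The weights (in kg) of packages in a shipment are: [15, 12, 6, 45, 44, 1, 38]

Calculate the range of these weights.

44

Step 1: Identify the maximum value: max = 45
Step 2: Identify the minimum value: min = 1
Step 3: Range = max - min = 45 - 1 = 44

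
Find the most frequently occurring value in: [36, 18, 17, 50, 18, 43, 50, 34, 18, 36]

18

Step 1: Count the frequency of each value:
  17: appears 1 time(s)
  18: appears 3 time(s)
  34: appears 1 time(s)
  36: appears 2 time(s)
  43: appears 1 time(s)
  50: appears 2 time(s)
Step 2: The value 18 appears most frequently (3 times).
Step 3: Mode = 18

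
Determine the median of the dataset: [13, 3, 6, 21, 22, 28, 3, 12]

12.5

Step 1: Sort the data in ascending order: [3, 3, 6, 12, 13, 21, 22, 28]
Step 2: The number of values is n = 8.
Step 3: Since n is even, the median is the average of positions 4 and 5:
  Median = (12 + 13) / 2 = 12.5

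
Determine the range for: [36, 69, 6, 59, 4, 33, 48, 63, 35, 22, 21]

65

Step 1: Identify the maximum value: max = 69
Step 2: Identify the minimum value: min = 4
Step 3: Range = max - min = 69 - 4 = 65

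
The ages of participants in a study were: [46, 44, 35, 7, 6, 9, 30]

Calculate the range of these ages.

40

Step 1: Identify the maximum value: max = 46
Step 2: Identify the minimum value: min = 6
Step 3: Range = max - min = 46 - 6 = 40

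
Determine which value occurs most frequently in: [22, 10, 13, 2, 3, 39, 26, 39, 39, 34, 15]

39

Step 1: Count the frequency of each value:
  2: appears 1 time(s)
  3: appears 1 time(s)
  10: appears 1 time(s)
  13: appears 1 time(s)
  15: appears 1 time(s)
  22: appears 1 time(s)
  26: appears 1 time(s)
  34: appears 1 time(s)
  39: appears 3 time(s)
Step 2: The value 39 appears most frequently (3 times).
Step 3: Mode = 39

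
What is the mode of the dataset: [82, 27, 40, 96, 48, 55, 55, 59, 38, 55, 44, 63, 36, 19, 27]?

55

Step 1: Count the frequency of each value:
  19: appears 1 time(s)
  27: appears 2 time(s)
  36: appears 1 time(s)
  38: appears 1 time(s)
  40: appears 1 time(s)
  44: appears 1 time(s)
  48: appears 1 time(s)
  55: appears 3 time(s)
  59: appears 1 time(s)
  63: appears 1 time(s)
  82: appears 1 time(s)
  96: appears 1 time(s)
Step 2: The value 55 appears most frequently (3 times).
Step 3: Mode = 55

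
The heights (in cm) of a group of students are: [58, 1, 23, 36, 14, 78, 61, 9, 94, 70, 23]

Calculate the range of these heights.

93

Step 1: Identify the maximum value: max = 94
Step 2: Identify the minimum value: min = 1
Step 3: Range = max - min = 94 - 1 = 93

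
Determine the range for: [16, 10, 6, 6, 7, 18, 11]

12

Step 1: Identify the maximum value: max = 18
Step 2: Identify the minimum value: min = 6
Step 3: Range = max - min = 18 - 6 = 12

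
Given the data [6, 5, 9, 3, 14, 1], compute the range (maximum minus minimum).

13

Step 1: Identify the maximum value: max = 14
Step 2: Identify the minimum value: min = 1
Step 3: Range = max - min = 14 - 1 = 13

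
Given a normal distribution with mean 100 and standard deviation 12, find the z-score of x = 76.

-2

Step 1: Recall the z-score formula: z = (x - mu) / sigma
Step 2: Substitute values: z = (76 - 100) / 12
Step 3: z = -24 / 12 = -2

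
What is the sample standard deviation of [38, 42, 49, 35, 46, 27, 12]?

12.6867

Step 1: Compute the mean: 35.5714
Step 2: Sum of squared deviations from the mean: 965.7143
Step 3: Sample variance = 965.7143 / 6 = 160.9524
Step 4: Standard deviation = sqrt(160.9524) = 12.6867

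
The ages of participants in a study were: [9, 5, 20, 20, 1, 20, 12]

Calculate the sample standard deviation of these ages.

7.8498

Step 1: Compute the mean: 12.4286
Step 2: Sum of squared deviations from the mean: 369.7143
Step 3: Sample variance = 369.7143 / 6 = 61.619
Step 4: Standard deviation = sqrt(61.619) = 7.8498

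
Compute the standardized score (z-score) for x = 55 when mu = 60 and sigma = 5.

-1

Step 1: Recall the z-score formula: z = (x - mu) / sigma
Step 2: Substitute values: z = (55 - 60) / 5
Step 3: z = -5 / 5 = -1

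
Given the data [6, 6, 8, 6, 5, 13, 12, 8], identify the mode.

6

Step 1: Count the frequency of each value:
  5: appears 1 time(s)
  6: appears 3 time(s)
  8: appears 2 time(s)
  12: appears 1 time(s)
  13: appears 1 time(s)
Step 2: The value 6 appears most frequently (3 times).
Step 3: Mode = 6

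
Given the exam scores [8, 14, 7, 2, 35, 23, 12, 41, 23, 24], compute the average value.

18.9

Step 1: Sum all values: 8 + 14 + 7 + 2 + 35 + 23 + 12 + 41 + 23 + 24 = 189
Step 2: Count the number of values: n = 10
Step 3: Mean = sum / n = 189 / 10 = 18.9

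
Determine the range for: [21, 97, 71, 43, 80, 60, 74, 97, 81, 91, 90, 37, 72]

76

Step 1: Identify the maximum value: max = 97
Step 2: Identify the minimum value: min = 21
Step 3: Range = max - min = 97 - 21 = 76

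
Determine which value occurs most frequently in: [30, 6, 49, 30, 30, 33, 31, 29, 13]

30

Step 1: Count the frequency of each value:
  6: appears 1 time(s)
  13: appears 1 time(s)
  29: appears 1 time(s)
  30: appears 3 time(s)
  31: appears 1 time(s)
  33: appears 1 time(s)
  49: appears 1 time(s)
Step 2: The value 30 appears most frequently (3 times).
Step 3: Mode = 30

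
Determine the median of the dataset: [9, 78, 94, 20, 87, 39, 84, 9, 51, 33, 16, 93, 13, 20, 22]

33

Step 1: Sort the data in ascending order: [9, 9, 13, 16, 20, 20, 22, 33, 39, 51, 78, 84, 87, 93, 94]
Step 2: The number of values is n = 15.
Step 3: Since n is odd, the median is the middle value at position 8: 33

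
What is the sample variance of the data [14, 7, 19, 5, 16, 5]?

37.2

Step 1: Compute the mean: (14 + 7 + 19 + 5 + 16 + 5) / 6 = 11
Step 2: Compute squared deviations from the mean:
  (14 - 11)^2 = 9
  (7 - 11)^2 = 16
  (19 - 11)^2 = 64
  (5 - 11)^2 = 36
  (16 - 11)^2 = 25
  (5 - 11)^2 = 36
Step 3: Sum of squared deviations = 186
Step 4: Sample variance = 186 / 5 = 37.2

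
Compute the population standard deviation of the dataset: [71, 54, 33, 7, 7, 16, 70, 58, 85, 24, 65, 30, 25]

25.3695

Step 1: Compute the mean: 41.9231
Step 2: Sum of squared deviations from the mean: 8366.9231
Step 3: Population variance = 8366.9231 / 13 = 643.6095
Step 4: Standard deviation = sqrt(643.6095) = 25.3695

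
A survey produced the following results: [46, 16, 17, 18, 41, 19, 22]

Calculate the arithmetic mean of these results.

25.5714

Step 1: Sum all values: 46 + 16 + 17 + 18 + 41 + 19 + 22 = 179
Step 2: Count the number of values: n = 7
Step 3: Mean = sum / n = 179 / 7 = 25.5714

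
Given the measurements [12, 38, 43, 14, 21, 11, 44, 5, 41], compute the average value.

25.4444

Step 1: Sum all values: 12 + 38 + 43 + 14 + 21 + 11 + 44 + 5 + 41 = 229
Step 2: Count the number of values: n = 9
Step 3: Mean = sum / n = 229 / 9 = 25.4444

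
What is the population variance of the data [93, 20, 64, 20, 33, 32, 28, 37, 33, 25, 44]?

430

Step 1: Compute the mean: (93 + 20 + 64 + 20 + 33 + 32 + 28 + 37 + 33 + 25 + 44) / 11 = 39
Step 2: Compute squared deviations from the mean:
  (93 - 39)^2 = 2916
  (20 - 39)^2 = 361
  (64 - 39)^2 = 625
  (20 - 39)^2 = 361
  (33 - 39)^2 = 36
  (32 - 39)^2 = 49
  (28 - 39)^2 = 121
  (37 - 39)^2 = 4
  (33 - 39)^2 = 36
  (25 - 39)^2 = 196
  (44 - 39)^2 = 25
Step 3: Sum of squared deviations = 4730
Step 4: Population variance = 4730 / 11 = 430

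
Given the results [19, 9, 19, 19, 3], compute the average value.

13.8

Step 1: Sum all values: 19 + 9 + 19 + 19 + 3 = 69
Step 2: Count the number of values: n = 5
Step 3: Mean = sum / n = 69 / 5 = 13.8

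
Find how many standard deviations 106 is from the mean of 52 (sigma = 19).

2.8421

Step 1: Recall the z-score formula: z = (x - mu) / sigma
Step 2: Substitute values: z = (106 - 52) / 19
Step 3: z = 54 / 19 = 2.8421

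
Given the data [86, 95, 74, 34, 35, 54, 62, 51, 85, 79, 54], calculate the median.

62

Step 1: Sort the data in ascending order: [34, 35, 51, 54, 54, 62, 74, 79, 85, 86, 95]
Step 2: The number of values is n = 11.
Step 3: Since n is odd, the median is the middle value at position 6: 62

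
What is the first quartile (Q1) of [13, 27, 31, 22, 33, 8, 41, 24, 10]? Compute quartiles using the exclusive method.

11.5

Step 1: Sort the data: [8, 10, 13, 22, 24, 27, 31, 33, 41]
Step 2: n = 9
Step 3: Using the exclusive quartile method:
  Q1 = 11.5
  Q2 (median) = 24
  Q3 = 32
  IQR = Q3 - Q1 = 32 - 11.5 = 20.5
Step 4: Q1 = 11.5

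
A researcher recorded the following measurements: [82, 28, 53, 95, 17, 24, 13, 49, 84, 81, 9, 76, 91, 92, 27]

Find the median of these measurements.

53

Step 1: Sort the data in ascending order: [9, 13, 17, 24, 27, 28, 49, 53, 76, 81, 82, 84, 91, 92, 95]
Step 2: The number of values is n = 15.
Step 3: Since n is odd, the median is the middle value at position 8: 53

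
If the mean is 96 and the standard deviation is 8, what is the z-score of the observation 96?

0

Step 1: Recall the z-score formula: z = (x - mu) / sigma
Step 2: Substitute values: z = (96 - 96) / 8
Step 3: z = 0 / 8 = 0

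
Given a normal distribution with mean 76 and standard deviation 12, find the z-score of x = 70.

-0.5

Step 1: Recall the z-score formula: z = (x - mu) / sigma
Step 2: Substitute values: z = (70 - 76) / 12
Step 3: z = -6 / 12 = -0.5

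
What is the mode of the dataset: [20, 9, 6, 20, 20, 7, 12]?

20

Step 1: Count the frequency of each value:
  6: appears 1 time(s)
  7: appears 1 time(s)
  9: appears 1 time(s)
  12: appears 1 time(s)
  20: appears 3 time(s)
Step 2: The value 20 appears most frequently (3 times).
Step 3: Mode = 20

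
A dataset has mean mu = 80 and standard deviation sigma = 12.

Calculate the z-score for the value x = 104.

2

Step 1: Recall the z-score formula: z = (x - mu) / sigma
Step 2: Substitute values: z = (104 - 80) / 12
Step 3: z = 24 / 12 = 2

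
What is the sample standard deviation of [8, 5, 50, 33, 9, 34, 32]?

17.1353

Step 1: Compute the mean: 24.4286
Step 2: Sum of squared deviations from the mean: 1761.7143
Step 3: Sample variance = 1761.7143 / 6 = 293.619
Step 4: Standard deviation = sqrt(293.619) = 17.1353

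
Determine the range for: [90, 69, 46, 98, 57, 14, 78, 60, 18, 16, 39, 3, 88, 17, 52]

95

Step 1: Identify the maximum value: max = 98
Step 2: Identify the minimum value: min = 3
Step 3: Range = max - min = 98 - 3 = 95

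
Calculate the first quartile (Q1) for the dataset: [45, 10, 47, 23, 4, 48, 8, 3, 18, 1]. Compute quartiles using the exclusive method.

3.75

Step 1: Sort the data: [1, 3, 4, 8, 10, 18, 23, 45, 47, 48]
Step 2: n = 10
Step 3: Using the exclusive quartile method:
  Q1 = 3.75
  Q2 (median) = 14
  Q3 = 45.5
  IQR = Q3 - Q1 = 45.5 - 3.75 = 41.75
Step 4: Q1 = 3.75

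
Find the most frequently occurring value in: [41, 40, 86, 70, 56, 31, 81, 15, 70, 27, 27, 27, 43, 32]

27

Step 1: Count the frequency of each value:
  15: appears 1 time(s)
  27: appears 3 time(s)
  31: appears 1 time(s)
  32: appears 1 time(s)
  40: appears 1 time(s)
  41: appears 1 time(s)
  43: appears 1 time(s)
  56: appears 1 time(s)
  70: appears 2 time(s)
  81: appears 1 time(s)
  86: appears 1 time(s)
Step 2: The value 27 appears most frequently (3 times).
Step 3: Mode = 27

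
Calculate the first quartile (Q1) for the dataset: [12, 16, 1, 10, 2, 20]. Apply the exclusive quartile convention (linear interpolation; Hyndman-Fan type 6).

1.75

Step 1: Sort the data: [1, 2, 10, 12, 16, 20]
Step 2: n = 6
Step 3: Using the exclusive quartile method:
  Q1 = 1.75
  Q2 (median) = 11
  Q3 = 17
  IQR = Q3 - Q1 = 17 - 1.75 = 15.25
Step 4: Q1 = 1.75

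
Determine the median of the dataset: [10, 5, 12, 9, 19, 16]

11

Step 1: Sort the data in ascending order: [5, 9, 10, 12, 16, 19]
Step 2: The number of values is n = 6.
Step 3: Since n is even, the median is the average of positions 3 and 4:
  Median = (10 + 12) / 2 = 11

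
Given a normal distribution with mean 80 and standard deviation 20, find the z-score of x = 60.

-1

Step 1: Recall the z-score formula: z = (x - mu) / sigma
Step 2: Substitute values: z = (60 - 80) / 20
Step 3: z = -20 / 20 = -1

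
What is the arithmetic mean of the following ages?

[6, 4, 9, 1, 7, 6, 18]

7.2857

Step 1: Sum all values: 6 + 4 + 9 + 1 + 7 + 6 + 18 = 51
Step 2: Count the number of values: n = 7
Step 3: Mean = sum / n = 51 / 7 = 7.2857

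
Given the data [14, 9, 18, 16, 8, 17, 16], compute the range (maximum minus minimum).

10

Step 1: Identify the maximum value: max = 18
Step 2: Identify the minimum value: min = 8
Step 3: Range = max - min = 18 - 8 = 10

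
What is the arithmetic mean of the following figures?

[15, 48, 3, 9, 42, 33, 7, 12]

21.125

Step 1: Sum all values: 15 + 48 + 3 + 9 + 42 + 33 + 7 + 12 = 169
Step 2: Count the number of values: n = 8
Step 3: Mean = sum / n = 169 / 8 = 21.125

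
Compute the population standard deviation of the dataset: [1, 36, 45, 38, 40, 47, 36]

14.32

Step 1: Compute the mean: 34.7143
Step 2: Sum of squared deviations from the mean: 1435.4286
Step 3: Population variance = 1435.4286 / 7 = 205.0612
Step 4: Standard deviation = sqrt(205.0612) = 14.32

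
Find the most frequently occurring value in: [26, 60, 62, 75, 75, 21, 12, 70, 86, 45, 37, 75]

75

Step 1: Count the frequency of each value:
  12: appears 1 time(s)
  21: appears 1 time(s)
  26: appears 1 time(s)
  37: appears 1 time(s)
  45: appears 1 time(s)
  60: appears 1 time(s)
  62: appears 1 time(s)
  70: appears 1 time(s)
  75: appears 3 time(s)
  86: appears 1 time(s)
Step 2: The value 75 appears most frequently (3 times).
Step 3: Mode = 75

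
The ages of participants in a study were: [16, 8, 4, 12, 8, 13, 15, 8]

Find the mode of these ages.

8

Step 1: Count the frequency of each value:
  4: appears 1 time(s)
  8: appears 3 time(s)
  12: appears 1 time(s)
  13: appears 1 time(s)
  15: appears 1 time(s)
  16: appears 1 time(s)
Step 2: The value 8 appears most frequently (3 times).
Step 3: Mode = 8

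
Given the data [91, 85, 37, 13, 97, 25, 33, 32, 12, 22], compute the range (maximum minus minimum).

85

Step 1: Identify the maximum value: max = 97
Step 2: Identify the minimum value: min = 12
Step 3: Range = max - min = 97 - 12 = 85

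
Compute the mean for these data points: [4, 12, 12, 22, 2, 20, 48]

17.1429

Step 1: Sum all values: 4 + 12 + 12 + 22 + 2 + 20 + 48 = 120
Step 2: Count the number of values: n = 7
Step 3: Mean = sum / n = 120 / 7 = 17.1429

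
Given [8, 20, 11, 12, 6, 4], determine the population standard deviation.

5.1774

Step 1: Compute the mean: 10.1667
Step 2: Sum of squared deviations from the mean: 160.8333
Step 3: Population variance = 160.8333 / 6 = 26.8056
Step 4: Standard deviation = sqrt(26.8056) = 5.1774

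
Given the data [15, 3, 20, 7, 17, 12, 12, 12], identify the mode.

12

Step 1: Count the frequency of each value:
  3: appears 1 time(s)
  7: appears 1 time(s)
  12: appears 3 time(s)
  15: appears 1 time(s)
  17: appears 1 time(s)
  20: appears 1 time(s)
Step 2: The value 12 appears most frequently (3 times).
Step 3: Mode = 12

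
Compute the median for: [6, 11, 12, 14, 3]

11

Step 1: Sort the data in ascending order: [3, 6, 11, 12, 14]
Step 2: The number of values is n = 5.
Step 3: Since n is odd, the median is the middle value at position 3: 11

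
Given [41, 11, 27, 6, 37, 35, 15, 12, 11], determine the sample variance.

178.25

Step 1: Compute the mean: (41 + 11 + 27 + 6 + 37 + 35 + 15 + 12 + 11) / 9 = 21.6667
Step 2: Compute squared deviations from the mean:
  (41 - 21.6667)^2 = 373.7778
  (11 - 21.6667)^2 = 113.7778
  (27 - 21.6667)^2 = 28.4444
  (6 - 21.6667)^2 = 245.4444
  (37 - 21.6667)^2 = 235.1111
  (35 - 21.6667)^2 = 177.7778
  (15 - 21.6667)^2 = 44.4444
  (12 - 21.6667)^2 = 93.4444
  (11 - 21.6667)^2 = 113.7778
Step 3: Sum of squared deviations = 1426
Step 4: Sample variance = 1426 / 8 = 178.25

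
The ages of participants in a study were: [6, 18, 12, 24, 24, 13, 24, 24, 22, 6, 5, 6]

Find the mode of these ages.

24

Step 1: Count the frequency of each value:
  5: appears 1 time(s)
  6: appears 3 time(s)
  12: appears 1 time(s)
  13: appears 1 time(s)
  18: appears 1 time(s)
  22: appears 1 time(s)
  24: appears 4 time(s)
Step 2: The value 24 appears most frequently (4 times).
Step 3: Mode = 24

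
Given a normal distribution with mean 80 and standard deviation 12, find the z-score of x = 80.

0

Step 1: Recall the z-score formula: z = (x - mu) / sigma
Step 2: Substitute values: z = (80 - 80) / 12
Step 3: z = 0 / 12 = 0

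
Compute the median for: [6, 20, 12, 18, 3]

12

Step 1: Sort the data in ascending order: [3, 6, 12, 18, 20]
Step 2: The number of values is n = 5.
Step 3: Since n is odd, the median is the middle value at position 3: 12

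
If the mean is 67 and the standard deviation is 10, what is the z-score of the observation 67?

0

Step 1: Recall the z-score formula: z = (x - mu) / sigma
Step 2: Substitute values: z = (67 - 67) / 10
Step 3: z = 0 / 10 = 0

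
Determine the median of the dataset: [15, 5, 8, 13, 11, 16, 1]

11

Step 1: Sort the data in ascending order: [1, 5, 8, 11, 13, 15, 16]
Step 2: The number of values is n = 7.
Step 3: Since n is odd, the median is the middle value at position 4: 11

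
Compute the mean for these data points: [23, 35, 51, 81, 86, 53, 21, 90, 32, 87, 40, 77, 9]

52.6923

Step 1: Sum all values: 23 + 35 + 51 + 81 + 86 + 53 + 21 + 90 + 32 + 87 + 40 + 77 + 9 = 685
Step 2: Count the number of values: n = 13
Step 3: Mean = sum / n = 685 / 13 = 52.6923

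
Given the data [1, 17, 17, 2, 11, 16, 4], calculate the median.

11

Step 1: Sort the data in ascending order: [1, 2, 4, 11, 16, 17, 17]
Step 2: The number of values is n = 7.
Step 3: Since n is odd, the median is the middle value at position 4: 11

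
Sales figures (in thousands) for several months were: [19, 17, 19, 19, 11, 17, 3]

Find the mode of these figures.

19

Step 1: Count the frequency of each value:
  3: appears 1 time(s)
  11: appears 1 time(s)
  17: appears 2 time(s)
  19: appears 3 time(s)
Step 2: The value 19 appears most frequently (3 times).
Step 3: Mode = 19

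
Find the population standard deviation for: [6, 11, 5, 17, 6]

4.5166

Step 1: Compute the mean: 9
Step 2: Sum of squared deviations from the mean: 102
Step 3: Population variance = 102 / 5 = 20.4
Step 4: Standard deviation = sqrt(20.4) = 4.5166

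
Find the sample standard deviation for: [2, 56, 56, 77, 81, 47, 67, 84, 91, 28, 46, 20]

27.5498

Step 1: Compute the mean: 54.5833
Step 2: Sum of squared deviations from the mean: 8348.9167
Step 3: Sample variance = 8348.9167 / 11 = 758.9924
Step 4: Standard deviation = sqrt(758.9924) = 27.5498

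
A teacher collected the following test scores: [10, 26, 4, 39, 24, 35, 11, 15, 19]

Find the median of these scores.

19

Step 1: Sort the data in ascending order: [4, 10, 11, 15, 19, 24, 26, 35, 39]
Step 2: The number of values is n = 9.
Step 3: Since n is odd, the median is the middle value at position 5: 19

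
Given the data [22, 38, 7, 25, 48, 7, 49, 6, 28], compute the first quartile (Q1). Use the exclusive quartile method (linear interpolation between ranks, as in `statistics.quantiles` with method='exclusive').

7

Step 1: Sort the data: [6, 7, 7, 22, 25, 28, 38, 48, 49]
Step 2: n = 9
Step 3: Using the exclusive quartile method:
  Q1 = 7
  Q2 (median) = 25
  Q3 = 43
  IQR = Q3 - Q1 = 43 - 7 = 36
Step 4: Q1 = 7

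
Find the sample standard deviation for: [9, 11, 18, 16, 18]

4.1593

Step 1: Compute the mean: 14.4
Step 2: Sum of squared deviations from the mean: 69.2
Step 3: Sample variance = 69.2 / 4 = 17.3
Step 4: Standard deviation = sqrt(17.3) = 4.1593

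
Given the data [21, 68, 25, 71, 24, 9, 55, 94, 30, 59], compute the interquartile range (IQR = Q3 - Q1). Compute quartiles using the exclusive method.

45.5

Step 1: Sort the data: [9, 21, 24, 25, 30, 55, 59, 68, 71, 94]
Step 2: n = 10
Step 3: Using the exclusive quartile method:
  Q1 = 23.25
  Q2 (median) = 42.5
  Q3 = 68.75
  IQR = Q3 - Q1 = 68.75 - 23.25 = 45.5
Step 4: IQR = 45.5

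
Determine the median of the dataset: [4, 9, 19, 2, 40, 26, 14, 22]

16.5

Step 1: Sort the data in ascending order: [2, 4, 9, 14, 19, 22, 26, 40]
Step 2: The number of values is n = 8.
Step 3: Since n is even, the median is the average of positions 4 and 5:
  Median = (14 + 19) / 2 = 16.5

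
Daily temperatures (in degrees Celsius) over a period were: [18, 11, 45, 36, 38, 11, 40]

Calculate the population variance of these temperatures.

181.9592

Step 1: Compute the mean: (18 + 11 + 45 + 36 + 38 + 11 + 40) / 7 = 28.4286
Step 2: Compute squared deviations from the mean:
  (18 - 28.4286)^2 = 108.7551
  (11 - 28.4286)^2 = 303.7551
  (45 - 28.4286)^2 = 274.6122
  (36 - 28.4286)^2 = 57.3265
  (38 - 28.4286)^2 = 91.6122
  (11 - 28.4286)^2 = 303.7551
  (40 - 28.4286)^2 = 133.898
Step 3: Sum of squared deviations = 1273.7143
Step 4: Population variance = 1273.7143 / 7 = 181.9592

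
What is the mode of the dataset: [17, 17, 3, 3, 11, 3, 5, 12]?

3

Step 1: Count the frequency of each value:
  3: appears 3 time(s)
  5: appears 1 time(s)
  11: appears 1 time(s)
  12: appears 1 time(s)
  17: appears 2 time(s)
Step 2: The value 3 appears most frequently (3 times).
Step 3: Mode = 3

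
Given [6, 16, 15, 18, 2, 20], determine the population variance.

42.8056

Step 1: Compute the mean: (6 + 16 + 15 + 18 + 2 + 20) / 6 = 12.8333
Step 2: Compute squared deviations from the mean:
  (6 - 12.8333)^2 = 46.6944
  (16 - 12.8333)^2 = 10.0278
  (15 - 12.8333)^2 = 4.6944
  (18 - 12.8333)^2 = 26.6944
  (2 - 12.8333)^2 = 117.3611
  (20 - 12.8333)^2 = 51.3611
Step 3: Sum of squared deviations = 256.8333
Step 4: Population variance = 256.8333 / 6 = 42.8056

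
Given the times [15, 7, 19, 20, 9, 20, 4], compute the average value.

13.4286

Step 1: Sum all values: 15 + 7 + 19 + 20 + 9 + 20 + 4 = 94
Step 2: Count the number of values: n = 7
Step 3: Mean = sum / n = 94 / 7 = 13.4286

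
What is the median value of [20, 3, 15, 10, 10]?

10

Step 1: Sort the data in ascending order: [3, 10, 10, 15, 20]
Step 2: The number of values is n = 5.
Step 3: Since n is odd, the median is the middle value at position 3: 10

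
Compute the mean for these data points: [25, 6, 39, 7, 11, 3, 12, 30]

16.625

Step 1: Sum all values: 25 + 6 + 39 + 7 + 11 + 3 + 12 + 30 = 133
Step 2: Count the number of values: n = 8
Step 3: Mean = sum / n = 133 / 8 = 16.625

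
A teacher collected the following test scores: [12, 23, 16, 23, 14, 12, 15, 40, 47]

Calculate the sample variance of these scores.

162.2778

Step 1: Compute the mean: (12 + 23 + 16 + 23 + 14 + 12 + 15 + 40 + 47) / 9 = 22.4444
Step 2: Compute squared deviations from the mean:
  (12 - 22.4444)^2 = 109.0864
  (23 - 22.4444)^2 = 0.3086
  (16 - 22.4444)^2 = 41.5309
  (23 - 22.4444)^2 = 0.3086
  (14 - 22.4444)^2 = 71.3086
  (12 - 22.4444)^2 = 109.0864
  (15 - 22.4444)^2 = 55.4198
  (40 - 22.4444)^2 = 308.1975
  (47 - 22.4444)^2 = 602.9753
Step 3: Sum of squared deviations = 1298.2222
Step 4: Sample variance = 1298.2222 / 8 = 162.2778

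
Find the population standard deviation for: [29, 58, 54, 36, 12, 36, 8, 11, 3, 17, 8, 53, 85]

24.0308

Step 1: Compute the mean: 31.5385
Step 2: Sum of squared deviations from the mean: 7507.2308
Step 3: Population variance = 7507.2308 / 13 = 577.4793
Step 4: Standard deviation = sqrt(577.4793) = 24.0308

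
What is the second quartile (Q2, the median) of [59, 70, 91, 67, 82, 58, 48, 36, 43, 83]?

63

Step 1: Sort the data: [36, 43, 48, 58, 59, 67, 70, 82, 83, 91]
Step 2: n = 10
Step 3: Q2 is the median. Since n is even, it is the average of the values at positions 5 and 6:
  Q2 = (59 + 67) / 2 = 63
Step 4: Q2 = 63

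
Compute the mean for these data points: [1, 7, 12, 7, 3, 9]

6.5

Step 1: Sum all values: 1 + 7 + 12 + 7 + 3 + 9 = 39
Step 2: Count the number of values: n = 6
Step 3: Mean = sum / n = 39 / 6 = 6.5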